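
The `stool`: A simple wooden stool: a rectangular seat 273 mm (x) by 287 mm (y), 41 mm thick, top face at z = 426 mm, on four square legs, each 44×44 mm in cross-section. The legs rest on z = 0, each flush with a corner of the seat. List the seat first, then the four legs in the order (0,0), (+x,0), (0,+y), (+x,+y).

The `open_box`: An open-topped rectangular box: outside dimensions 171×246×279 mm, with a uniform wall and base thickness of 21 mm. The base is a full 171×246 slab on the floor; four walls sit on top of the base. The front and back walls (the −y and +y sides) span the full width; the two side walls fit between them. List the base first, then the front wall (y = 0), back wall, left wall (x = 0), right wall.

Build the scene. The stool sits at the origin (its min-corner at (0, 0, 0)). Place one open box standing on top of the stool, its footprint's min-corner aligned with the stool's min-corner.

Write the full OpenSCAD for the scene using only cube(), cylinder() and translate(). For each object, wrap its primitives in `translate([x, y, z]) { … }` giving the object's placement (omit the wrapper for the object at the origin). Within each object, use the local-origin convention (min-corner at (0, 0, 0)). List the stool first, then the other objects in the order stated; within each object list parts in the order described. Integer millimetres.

translate([0, 0, 385]) cube([273, 287, 41]);
cube([44, 44, 385]);
translate([229, 0, 0]) cube([44, 44, 385]);
translate([0, 243, 0]) cube([44, 44, 385]);
translate([229, 243, 0]) cube([44, 44, 385]);
translate([0, 0, 426]) {
  cube([171, 246, 21]);
  translate([0, 0, 21]) cube([171, 21, 258]);
  translate([0, 225, 21]) cube([171, 21, 258]);
  translate([0, 21, 21]) cube([21, 204, 258]);
  translate([150, 21, 21]) cube([21, 204, 258]);
}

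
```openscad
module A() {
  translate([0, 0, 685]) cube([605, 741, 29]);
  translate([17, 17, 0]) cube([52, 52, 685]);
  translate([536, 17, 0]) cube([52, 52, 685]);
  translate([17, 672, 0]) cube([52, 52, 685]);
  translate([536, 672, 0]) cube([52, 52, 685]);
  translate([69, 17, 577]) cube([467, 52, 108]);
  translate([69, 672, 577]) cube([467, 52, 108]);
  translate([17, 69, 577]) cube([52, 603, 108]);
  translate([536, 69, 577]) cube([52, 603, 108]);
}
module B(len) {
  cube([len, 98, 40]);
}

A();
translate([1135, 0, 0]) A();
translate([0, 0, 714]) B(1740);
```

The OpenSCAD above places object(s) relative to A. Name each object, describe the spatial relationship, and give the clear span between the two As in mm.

Second table starts at x = 1135; first ends at x = 605; clear span = 1135 − 605 = 530 mm.

A is a table. B is a beam. A beam spans the tops of two tables. The clear span between the two tables is 530 mm.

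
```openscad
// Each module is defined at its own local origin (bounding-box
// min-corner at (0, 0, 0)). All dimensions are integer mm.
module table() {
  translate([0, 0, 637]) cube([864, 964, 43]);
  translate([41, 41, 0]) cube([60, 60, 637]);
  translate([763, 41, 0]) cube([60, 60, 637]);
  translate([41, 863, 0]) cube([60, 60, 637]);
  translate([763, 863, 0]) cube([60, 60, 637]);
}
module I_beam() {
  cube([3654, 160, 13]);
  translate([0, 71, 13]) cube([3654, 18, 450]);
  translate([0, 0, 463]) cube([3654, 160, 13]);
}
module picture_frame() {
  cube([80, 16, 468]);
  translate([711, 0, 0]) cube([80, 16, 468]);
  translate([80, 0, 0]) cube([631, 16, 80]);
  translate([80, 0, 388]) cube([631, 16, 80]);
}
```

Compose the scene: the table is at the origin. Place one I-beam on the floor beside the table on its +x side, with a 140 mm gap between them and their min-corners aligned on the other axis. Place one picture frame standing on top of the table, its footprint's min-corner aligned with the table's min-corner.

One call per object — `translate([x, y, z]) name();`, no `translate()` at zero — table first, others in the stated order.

table();
translate([1004, 0, 0]) I_beam();
translate([0, 0, 680]) picture_frame();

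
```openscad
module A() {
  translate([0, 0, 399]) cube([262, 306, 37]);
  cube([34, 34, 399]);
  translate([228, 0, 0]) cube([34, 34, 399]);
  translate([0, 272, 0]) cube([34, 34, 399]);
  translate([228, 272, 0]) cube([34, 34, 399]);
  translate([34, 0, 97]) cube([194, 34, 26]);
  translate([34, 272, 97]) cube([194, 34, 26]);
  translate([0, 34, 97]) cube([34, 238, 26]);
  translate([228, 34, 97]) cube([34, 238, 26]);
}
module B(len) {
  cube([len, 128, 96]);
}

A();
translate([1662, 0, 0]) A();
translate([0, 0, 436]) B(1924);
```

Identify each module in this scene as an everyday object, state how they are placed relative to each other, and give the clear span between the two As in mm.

Second stool starts at x = 1662; first ends at x = 262; clear span = 1662 − 262 = 1400 mm.

A is a stool. B is a beam. A beam spans the tops of two stools. The clear span between the two stools is 1400 mm.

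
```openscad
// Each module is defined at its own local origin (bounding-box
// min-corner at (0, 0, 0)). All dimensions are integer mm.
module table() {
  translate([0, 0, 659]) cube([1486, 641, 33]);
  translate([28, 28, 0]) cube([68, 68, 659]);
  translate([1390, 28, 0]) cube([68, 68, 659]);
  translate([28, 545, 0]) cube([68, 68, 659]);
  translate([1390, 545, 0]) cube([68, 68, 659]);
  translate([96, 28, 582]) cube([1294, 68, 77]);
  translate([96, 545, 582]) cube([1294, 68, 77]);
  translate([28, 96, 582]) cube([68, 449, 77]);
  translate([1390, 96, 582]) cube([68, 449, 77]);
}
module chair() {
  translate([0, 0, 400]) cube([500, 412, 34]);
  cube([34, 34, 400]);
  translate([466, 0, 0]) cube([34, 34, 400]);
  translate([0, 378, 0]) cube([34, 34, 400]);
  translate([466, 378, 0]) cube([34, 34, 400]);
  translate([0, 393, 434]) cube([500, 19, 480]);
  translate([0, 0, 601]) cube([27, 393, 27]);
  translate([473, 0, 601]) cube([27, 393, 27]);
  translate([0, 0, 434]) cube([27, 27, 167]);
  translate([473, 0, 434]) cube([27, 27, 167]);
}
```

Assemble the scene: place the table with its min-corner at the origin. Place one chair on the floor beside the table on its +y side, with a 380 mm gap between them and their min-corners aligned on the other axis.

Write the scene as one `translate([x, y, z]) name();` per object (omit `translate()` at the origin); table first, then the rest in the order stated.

table();
translate([0, 1021, 0]) chair();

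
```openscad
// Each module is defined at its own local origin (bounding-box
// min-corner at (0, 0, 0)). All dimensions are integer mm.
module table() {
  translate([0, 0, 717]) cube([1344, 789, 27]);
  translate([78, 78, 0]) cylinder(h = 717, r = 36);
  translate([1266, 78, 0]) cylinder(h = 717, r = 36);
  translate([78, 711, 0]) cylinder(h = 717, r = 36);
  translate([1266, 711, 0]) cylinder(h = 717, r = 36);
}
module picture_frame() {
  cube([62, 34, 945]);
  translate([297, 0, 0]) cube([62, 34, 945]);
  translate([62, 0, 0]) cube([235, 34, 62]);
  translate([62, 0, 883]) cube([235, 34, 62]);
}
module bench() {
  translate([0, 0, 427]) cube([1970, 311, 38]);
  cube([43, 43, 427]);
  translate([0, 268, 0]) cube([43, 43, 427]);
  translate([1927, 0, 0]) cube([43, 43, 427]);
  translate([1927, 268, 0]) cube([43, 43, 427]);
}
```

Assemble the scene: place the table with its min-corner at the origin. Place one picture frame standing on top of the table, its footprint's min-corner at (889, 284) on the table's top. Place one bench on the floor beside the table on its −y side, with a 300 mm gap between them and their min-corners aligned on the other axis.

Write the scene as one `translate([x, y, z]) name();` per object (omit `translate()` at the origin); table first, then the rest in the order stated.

table();
translate([889, 284, 744]) picture_frame();
translate([0, -611, 0]) bench();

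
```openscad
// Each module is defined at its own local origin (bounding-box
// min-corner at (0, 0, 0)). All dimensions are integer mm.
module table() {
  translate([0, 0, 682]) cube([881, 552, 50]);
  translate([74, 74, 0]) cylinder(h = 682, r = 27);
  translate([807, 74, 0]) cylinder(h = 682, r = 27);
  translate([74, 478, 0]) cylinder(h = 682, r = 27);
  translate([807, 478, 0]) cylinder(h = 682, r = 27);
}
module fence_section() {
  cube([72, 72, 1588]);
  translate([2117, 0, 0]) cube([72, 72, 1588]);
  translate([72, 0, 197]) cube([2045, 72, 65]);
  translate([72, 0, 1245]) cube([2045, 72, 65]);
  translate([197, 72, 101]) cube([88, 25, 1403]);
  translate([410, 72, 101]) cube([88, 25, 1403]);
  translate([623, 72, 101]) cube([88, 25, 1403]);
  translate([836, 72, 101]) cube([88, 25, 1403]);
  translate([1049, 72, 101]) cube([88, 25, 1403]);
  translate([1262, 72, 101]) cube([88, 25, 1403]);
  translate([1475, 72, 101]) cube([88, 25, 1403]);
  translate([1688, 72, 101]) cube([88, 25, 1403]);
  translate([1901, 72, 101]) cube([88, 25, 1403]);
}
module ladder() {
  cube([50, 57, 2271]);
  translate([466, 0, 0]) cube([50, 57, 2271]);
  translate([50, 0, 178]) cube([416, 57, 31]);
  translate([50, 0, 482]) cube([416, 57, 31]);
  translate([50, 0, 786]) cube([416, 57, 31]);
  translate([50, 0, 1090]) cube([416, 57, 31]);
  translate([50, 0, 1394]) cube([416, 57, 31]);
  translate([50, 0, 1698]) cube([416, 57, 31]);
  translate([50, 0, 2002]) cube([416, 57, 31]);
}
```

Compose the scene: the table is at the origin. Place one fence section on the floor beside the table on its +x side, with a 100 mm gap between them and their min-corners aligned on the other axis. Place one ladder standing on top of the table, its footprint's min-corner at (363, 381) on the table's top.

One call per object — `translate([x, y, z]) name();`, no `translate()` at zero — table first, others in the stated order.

table();
translate([981, 0, 0]) fence_section();
translate([363, 381, 732]) ladder();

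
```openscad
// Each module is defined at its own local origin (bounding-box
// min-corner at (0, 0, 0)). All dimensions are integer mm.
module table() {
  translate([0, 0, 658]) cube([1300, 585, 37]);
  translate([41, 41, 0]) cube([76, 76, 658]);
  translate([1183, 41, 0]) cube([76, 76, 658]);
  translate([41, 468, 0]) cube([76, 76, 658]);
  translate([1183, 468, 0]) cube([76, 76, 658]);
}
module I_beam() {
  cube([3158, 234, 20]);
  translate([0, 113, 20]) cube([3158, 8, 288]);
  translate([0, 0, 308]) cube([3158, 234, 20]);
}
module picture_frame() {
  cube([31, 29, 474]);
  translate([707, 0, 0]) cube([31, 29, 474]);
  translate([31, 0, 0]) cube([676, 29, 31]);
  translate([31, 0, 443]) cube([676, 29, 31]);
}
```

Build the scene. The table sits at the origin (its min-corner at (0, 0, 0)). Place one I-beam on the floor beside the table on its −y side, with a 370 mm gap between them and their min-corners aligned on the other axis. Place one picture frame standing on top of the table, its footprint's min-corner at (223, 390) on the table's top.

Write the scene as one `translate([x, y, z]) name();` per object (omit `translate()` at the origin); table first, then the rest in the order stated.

table();
translate([0, -604, 0]) I_beam();
translate([223, 390, 695]) picture_frame();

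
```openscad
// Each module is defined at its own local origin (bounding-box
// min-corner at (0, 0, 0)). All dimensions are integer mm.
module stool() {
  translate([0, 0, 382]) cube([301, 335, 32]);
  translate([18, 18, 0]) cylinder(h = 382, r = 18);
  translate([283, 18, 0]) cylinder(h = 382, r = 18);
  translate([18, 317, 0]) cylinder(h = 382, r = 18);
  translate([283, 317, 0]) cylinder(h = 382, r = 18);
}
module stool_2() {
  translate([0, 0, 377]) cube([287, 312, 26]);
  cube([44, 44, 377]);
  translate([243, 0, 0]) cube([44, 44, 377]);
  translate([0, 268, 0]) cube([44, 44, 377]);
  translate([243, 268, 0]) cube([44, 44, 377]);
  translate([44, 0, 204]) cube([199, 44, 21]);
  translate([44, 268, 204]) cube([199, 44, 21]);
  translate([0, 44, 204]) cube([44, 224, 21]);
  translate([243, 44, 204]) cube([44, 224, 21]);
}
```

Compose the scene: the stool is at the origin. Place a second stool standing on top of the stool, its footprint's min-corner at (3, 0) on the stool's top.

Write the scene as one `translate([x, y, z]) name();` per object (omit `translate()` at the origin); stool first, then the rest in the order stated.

stool();
translate([3, 0, 414]) stool_2();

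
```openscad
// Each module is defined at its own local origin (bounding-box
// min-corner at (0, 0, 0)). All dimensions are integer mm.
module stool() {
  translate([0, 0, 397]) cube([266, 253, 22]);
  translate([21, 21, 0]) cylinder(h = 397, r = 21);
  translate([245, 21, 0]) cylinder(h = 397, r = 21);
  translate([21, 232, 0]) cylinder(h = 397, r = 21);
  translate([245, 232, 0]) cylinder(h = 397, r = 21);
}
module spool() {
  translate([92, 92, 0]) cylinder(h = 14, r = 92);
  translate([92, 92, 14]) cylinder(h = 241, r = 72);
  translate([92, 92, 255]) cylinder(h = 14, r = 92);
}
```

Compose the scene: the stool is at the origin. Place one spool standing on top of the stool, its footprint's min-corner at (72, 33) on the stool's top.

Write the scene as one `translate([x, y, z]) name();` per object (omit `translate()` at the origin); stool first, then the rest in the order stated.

stool();
translate([72, 33, 419]) spool();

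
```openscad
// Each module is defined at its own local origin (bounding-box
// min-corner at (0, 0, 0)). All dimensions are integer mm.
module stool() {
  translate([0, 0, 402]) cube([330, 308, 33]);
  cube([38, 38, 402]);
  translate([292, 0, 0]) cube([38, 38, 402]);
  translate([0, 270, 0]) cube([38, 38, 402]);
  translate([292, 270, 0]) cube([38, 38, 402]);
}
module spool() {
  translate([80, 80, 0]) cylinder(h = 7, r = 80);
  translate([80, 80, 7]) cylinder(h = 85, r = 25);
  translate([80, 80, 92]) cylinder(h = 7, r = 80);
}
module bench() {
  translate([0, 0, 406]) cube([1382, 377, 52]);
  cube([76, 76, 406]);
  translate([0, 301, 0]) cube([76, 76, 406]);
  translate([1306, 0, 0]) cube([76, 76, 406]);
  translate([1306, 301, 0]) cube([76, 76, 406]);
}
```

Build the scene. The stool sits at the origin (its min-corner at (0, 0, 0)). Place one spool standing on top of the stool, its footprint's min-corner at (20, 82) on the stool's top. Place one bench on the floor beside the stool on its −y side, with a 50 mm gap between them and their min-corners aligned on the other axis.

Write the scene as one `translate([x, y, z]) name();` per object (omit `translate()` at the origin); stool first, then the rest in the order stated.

stool();
translate([20, 82, 435]) spool();
translate([0, -427, 0]) bench();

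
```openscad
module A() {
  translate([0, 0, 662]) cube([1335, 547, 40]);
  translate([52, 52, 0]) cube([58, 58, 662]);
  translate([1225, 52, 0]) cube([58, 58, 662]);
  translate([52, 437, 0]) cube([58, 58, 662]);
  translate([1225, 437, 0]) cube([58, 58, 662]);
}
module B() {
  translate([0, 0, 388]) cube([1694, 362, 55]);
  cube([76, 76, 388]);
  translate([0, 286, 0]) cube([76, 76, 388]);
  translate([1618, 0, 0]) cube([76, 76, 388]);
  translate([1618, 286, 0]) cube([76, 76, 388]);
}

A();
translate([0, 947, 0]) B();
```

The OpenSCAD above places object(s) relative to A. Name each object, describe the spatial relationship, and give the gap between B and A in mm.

The bench's nearest face is 400 mm from the table's +y face.

A is a table. B is a bench. The bench is on the floor beside the table on its +y side. The gap between the bench and the table is 400 mm.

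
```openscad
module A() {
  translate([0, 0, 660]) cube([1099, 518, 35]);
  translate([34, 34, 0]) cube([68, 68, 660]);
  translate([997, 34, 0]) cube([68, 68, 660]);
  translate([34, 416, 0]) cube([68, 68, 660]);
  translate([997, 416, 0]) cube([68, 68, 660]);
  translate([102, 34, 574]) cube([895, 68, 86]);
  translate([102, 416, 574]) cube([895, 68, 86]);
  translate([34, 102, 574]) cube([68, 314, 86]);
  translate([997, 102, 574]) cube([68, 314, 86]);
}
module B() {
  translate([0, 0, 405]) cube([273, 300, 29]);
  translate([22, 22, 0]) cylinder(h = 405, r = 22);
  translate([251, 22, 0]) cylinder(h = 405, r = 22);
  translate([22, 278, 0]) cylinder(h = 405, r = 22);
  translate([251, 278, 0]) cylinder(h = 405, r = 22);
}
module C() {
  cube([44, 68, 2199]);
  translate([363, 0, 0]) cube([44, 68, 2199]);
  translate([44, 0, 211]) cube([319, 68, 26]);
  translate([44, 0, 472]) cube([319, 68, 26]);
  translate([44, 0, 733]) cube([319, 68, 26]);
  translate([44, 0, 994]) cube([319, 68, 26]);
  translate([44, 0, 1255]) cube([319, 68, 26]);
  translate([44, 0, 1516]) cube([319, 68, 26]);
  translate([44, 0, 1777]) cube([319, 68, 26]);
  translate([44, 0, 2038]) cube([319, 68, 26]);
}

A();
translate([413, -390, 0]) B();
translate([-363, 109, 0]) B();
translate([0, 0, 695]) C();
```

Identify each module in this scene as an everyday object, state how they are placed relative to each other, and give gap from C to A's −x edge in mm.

The ladder's min-x is at 0; the table's min-x is 0; gap = 0 mm.

A is a table. B is a stool. C is a ladder. Two stools sit around the table at the −y, −x sides. The ladder is on top of the table. The gap from the ladder to the table's −x edge is 0 mm.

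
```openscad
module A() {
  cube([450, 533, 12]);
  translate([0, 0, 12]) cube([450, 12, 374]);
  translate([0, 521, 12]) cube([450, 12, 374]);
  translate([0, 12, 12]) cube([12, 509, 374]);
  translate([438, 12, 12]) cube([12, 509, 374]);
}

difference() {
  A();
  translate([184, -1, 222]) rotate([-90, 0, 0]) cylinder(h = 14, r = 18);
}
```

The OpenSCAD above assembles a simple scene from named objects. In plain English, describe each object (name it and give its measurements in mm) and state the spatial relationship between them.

A is an open-topped rectangular box: outside dimensions 450×533×386 mm, with a uniform wall and base thickness of 12 mm. The base is a full 450×533 slab on the floor; four walls sit on top of the base. The front and back walls (the −y and +y sides) span the full width; the two side walls fit between them.

The open box has a circular hole of radius 18 mm through its front wall, centred at (x = 184, z = 222).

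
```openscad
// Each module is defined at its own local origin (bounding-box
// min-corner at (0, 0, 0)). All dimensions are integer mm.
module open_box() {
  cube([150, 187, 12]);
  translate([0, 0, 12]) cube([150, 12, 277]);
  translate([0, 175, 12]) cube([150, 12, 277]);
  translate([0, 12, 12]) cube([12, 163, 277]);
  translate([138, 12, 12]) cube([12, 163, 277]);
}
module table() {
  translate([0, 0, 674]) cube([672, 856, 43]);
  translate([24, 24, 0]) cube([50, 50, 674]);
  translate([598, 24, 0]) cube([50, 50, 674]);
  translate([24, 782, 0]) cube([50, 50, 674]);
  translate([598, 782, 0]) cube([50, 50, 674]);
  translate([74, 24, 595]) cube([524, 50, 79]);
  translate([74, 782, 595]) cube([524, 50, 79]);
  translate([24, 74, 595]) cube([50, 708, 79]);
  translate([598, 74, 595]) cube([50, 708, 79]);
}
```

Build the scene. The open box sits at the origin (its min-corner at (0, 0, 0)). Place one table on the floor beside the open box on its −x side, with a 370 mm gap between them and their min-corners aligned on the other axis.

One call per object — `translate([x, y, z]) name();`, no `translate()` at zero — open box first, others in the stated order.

open_box();
translate([-1042, 0, 0]) table();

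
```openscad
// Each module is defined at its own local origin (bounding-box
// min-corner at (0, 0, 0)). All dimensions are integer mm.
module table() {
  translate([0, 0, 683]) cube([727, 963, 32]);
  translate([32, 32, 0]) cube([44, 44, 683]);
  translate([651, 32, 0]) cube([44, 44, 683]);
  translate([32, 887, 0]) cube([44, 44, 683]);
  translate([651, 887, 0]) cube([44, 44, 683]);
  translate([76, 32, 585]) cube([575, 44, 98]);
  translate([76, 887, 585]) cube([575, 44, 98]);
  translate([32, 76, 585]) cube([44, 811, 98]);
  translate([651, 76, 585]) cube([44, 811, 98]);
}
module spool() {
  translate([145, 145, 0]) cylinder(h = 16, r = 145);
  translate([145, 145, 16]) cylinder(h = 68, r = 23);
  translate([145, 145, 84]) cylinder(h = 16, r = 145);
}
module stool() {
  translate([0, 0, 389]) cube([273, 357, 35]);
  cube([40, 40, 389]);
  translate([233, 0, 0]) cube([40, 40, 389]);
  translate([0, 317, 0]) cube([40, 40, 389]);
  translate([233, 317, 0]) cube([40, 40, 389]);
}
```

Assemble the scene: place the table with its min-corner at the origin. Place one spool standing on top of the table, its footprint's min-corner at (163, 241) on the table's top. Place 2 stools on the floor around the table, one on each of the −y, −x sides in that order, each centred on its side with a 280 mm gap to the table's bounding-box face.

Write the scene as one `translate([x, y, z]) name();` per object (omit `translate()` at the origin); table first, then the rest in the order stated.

table();
translate([163, 241, 715]) spool();
translate([227, -637, 0]) stool();
translate([-553, 303, 0]) stool();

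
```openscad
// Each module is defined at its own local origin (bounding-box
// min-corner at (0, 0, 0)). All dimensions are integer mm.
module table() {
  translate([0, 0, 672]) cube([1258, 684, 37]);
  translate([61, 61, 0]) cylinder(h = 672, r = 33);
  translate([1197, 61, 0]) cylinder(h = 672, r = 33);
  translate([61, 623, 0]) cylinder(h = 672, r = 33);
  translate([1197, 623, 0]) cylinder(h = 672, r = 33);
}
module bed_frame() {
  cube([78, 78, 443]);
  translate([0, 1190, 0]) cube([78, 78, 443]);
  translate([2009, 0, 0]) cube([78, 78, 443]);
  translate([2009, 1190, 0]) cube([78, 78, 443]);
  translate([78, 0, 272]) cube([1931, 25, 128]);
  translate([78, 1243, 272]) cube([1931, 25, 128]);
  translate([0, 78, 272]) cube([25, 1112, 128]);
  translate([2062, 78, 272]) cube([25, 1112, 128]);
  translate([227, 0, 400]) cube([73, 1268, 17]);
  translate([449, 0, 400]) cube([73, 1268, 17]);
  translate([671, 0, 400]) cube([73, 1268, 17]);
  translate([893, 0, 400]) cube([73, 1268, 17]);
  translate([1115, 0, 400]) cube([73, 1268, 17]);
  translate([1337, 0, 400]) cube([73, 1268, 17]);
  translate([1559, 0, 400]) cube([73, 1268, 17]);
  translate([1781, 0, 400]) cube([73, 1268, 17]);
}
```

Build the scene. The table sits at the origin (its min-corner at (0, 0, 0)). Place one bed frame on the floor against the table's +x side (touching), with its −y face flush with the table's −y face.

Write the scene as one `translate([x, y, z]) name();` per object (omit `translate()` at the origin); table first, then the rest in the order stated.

table();
translate([1258, 0, 0]) bed_frame();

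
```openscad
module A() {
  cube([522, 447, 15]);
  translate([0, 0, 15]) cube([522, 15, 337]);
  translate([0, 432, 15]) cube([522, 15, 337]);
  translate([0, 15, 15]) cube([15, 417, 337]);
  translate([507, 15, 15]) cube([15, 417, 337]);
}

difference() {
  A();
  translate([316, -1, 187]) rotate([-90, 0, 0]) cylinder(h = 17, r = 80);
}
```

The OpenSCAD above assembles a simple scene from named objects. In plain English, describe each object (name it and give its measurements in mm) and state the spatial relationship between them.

A is an open-topped rectangular box: outside dimensions 522×447×352 mm, with a uniform wall and base thickness of 15 mm. The base is a full 522×447 slab on the floor; four walls sit on top of the base. The front and back walls (the −y and +y sides) span the full width; the two side walls fit between them.

The open box has a circular hole of radius 80 mm through its front wall, centred at (x = 316, z = 187).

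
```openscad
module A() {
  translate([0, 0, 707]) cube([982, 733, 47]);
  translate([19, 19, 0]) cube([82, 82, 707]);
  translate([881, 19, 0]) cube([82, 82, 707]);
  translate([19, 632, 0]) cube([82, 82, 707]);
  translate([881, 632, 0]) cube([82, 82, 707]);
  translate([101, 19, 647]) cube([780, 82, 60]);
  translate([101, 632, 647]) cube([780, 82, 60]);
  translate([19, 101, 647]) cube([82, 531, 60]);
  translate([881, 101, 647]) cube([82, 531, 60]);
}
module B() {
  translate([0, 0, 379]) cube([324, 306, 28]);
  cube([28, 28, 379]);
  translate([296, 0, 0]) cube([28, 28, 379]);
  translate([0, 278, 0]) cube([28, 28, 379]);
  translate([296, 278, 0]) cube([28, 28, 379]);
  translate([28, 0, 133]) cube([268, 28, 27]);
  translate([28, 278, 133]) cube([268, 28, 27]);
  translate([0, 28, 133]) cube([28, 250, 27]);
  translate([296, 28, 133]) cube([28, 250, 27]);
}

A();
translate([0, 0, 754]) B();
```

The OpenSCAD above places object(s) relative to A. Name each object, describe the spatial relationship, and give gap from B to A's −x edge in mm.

A is a table. B is a stool. The stool is on top of the table. The gap from the stool to the table's −x edge is 0 mm.

The stool's min-x is at 0; the table's min-x is 0; gap = 0 mm.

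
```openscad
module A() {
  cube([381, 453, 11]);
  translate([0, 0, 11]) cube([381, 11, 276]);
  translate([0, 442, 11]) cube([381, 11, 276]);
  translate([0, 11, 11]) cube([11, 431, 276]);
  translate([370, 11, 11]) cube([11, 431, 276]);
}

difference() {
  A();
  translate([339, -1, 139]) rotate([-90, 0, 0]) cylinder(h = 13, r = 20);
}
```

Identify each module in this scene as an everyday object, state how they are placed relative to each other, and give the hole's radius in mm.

A is an open box. The open box has a circular hole through its front wall. The hole's radius is 20 mm.

The subtracted cylinder has r = 20 mm.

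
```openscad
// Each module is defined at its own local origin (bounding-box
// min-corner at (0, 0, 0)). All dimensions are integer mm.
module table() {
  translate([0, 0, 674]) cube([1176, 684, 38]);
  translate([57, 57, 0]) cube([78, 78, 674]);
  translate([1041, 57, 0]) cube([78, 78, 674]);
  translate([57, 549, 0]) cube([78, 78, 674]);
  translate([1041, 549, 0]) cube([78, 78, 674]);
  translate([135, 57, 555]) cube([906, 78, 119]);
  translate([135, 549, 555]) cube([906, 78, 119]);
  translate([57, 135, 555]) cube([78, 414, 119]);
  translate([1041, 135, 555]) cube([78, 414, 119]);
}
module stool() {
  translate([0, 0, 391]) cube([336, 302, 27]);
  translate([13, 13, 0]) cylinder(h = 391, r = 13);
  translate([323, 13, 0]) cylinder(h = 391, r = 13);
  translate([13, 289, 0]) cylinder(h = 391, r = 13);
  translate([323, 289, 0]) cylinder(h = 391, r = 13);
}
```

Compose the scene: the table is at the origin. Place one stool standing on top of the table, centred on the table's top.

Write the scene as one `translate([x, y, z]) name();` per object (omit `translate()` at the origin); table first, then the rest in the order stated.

table();
translate([420, 191, 712]) stool();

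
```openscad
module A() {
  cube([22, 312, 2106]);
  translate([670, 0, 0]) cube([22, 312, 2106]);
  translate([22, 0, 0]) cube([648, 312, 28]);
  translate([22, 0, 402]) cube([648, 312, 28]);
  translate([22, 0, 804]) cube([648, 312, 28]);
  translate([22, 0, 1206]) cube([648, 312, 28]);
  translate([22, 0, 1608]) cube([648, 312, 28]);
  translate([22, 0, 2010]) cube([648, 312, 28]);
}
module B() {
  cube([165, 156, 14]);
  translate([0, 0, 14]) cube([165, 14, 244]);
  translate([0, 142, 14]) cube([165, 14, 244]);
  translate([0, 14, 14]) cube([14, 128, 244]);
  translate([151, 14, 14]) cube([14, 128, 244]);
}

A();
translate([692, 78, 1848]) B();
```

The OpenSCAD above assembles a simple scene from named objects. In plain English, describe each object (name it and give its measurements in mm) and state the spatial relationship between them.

A is an open bookshelf. Two side panels, each 22 mm thick, 312 mm deep and 2106 mm tall, stand 692 mm apart (outside-to-outside). Between them sit 6 shelves, each 28 mm thick and 312 mm deep, spanning the full gap between the sides. The bottom shelf rests on the floor (its underside at z = 0) and the clear gap between one shelf's top and the next shelf's underside is 374 mm.

B is an open-topped rectangular box: outside dimensions 165×156×258 mm, with a uniform wall and base thickness of 14 mm. The base is a full 165×156 slab on the floor; four walls sit on top of the base. The front and back walls (the −y and +y sides) span the full width; the two side walls fit between them.

The open box is beside the bookshelf with their tops flush at z = 2106.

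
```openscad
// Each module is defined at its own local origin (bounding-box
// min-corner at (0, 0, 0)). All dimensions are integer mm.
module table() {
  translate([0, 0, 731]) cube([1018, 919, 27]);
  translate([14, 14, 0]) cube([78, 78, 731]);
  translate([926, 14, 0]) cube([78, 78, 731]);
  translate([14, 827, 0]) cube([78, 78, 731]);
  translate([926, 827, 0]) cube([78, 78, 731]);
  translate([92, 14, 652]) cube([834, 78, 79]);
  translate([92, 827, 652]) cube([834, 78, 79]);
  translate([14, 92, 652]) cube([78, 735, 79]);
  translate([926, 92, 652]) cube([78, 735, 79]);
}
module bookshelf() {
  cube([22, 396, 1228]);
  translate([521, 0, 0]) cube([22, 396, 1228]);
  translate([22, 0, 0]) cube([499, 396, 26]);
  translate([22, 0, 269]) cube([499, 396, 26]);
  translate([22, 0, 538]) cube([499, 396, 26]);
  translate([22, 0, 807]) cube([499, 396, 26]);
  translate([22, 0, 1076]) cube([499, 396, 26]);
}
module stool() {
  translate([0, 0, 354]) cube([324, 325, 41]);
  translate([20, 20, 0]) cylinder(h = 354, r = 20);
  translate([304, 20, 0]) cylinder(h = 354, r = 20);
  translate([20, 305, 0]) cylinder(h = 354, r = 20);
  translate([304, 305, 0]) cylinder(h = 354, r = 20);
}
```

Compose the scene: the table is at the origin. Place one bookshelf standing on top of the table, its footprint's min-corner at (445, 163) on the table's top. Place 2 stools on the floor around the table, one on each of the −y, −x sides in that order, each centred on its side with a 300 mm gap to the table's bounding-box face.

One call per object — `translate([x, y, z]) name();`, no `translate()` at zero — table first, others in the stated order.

table();
translate([445, 163, 758]) bookshelf();
translate([347, -625, 0]) stool();
translate([-624, 297, 0]) stool();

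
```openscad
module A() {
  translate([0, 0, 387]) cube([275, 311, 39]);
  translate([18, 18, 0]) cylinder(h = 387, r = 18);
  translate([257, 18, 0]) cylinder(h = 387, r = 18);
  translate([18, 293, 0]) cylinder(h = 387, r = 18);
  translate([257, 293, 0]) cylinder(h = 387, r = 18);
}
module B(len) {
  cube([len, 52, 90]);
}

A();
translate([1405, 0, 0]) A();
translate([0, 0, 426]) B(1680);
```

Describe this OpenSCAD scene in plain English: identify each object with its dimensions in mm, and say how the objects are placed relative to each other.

A is a simple wooden stool: a rectangular seat 275 mm (x) by 311 mm (y), 39 mm thick, top face at z = 426 mm, on four round legs, each 36 mm in diameter. The legs rest on z = 0, each leg's axis is inset half a diameter from the nearest pair of seat edges (so the leg's bounding box is flush with the corner).

B is a rectangular beam 1680 mm long (x), 52 mm deep (y), 90 mm thick (z).

The beam spans the tops of two stools placed 1130 mm apart, resting at z = 426 mm.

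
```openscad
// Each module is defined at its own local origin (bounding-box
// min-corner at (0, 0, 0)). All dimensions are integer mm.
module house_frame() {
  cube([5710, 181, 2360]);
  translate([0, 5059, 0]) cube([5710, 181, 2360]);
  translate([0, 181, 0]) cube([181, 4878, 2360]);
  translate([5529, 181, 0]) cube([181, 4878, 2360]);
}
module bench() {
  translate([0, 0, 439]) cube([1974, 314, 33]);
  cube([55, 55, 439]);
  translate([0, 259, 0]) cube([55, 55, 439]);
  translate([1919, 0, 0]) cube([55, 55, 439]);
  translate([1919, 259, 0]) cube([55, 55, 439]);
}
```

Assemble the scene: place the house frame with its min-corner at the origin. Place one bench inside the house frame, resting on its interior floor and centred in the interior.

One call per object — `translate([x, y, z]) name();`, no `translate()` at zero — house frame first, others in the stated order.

house_frame();
translate([1868, 2463, 0]) bench();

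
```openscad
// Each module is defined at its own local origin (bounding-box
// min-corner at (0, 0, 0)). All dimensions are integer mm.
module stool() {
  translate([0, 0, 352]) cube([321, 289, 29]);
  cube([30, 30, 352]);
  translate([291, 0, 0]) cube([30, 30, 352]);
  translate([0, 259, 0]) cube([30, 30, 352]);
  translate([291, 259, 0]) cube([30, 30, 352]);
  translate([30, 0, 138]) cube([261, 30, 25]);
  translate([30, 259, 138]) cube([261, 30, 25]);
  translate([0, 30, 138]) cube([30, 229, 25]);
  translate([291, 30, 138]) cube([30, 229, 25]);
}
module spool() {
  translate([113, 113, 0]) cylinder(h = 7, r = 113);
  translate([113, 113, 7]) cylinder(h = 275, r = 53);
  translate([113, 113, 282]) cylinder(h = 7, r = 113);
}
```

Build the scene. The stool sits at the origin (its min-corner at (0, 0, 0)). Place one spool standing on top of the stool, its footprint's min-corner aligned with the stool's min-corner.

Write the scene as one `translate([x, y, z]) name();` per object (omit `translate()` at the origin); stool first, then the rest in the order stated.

stool();
translate([0, 0, 381]) spool();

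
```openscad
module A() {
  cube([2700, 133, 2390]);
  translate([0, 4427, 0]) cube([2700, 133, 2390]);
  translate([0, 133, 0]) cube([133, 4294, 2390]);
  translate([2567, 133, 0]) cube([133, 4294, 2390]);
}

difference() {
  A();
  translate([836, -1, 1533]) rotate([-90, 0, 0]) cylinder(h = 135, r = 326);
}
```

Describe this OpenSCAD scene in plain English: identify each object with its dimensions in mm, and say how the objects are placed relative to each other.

A is a box-shaped house frame (walls only): outside footprint 2700×4560 mm, wall height 2390 mm, wall thickness 133 mm. The two y-facing walls run the full x-width; the two x-facing walls fit between the inner faces of the y-facing walls.

The house frame has a circular hole of radius 326 mm through its front wall, centred at (x = 836, z = 1533).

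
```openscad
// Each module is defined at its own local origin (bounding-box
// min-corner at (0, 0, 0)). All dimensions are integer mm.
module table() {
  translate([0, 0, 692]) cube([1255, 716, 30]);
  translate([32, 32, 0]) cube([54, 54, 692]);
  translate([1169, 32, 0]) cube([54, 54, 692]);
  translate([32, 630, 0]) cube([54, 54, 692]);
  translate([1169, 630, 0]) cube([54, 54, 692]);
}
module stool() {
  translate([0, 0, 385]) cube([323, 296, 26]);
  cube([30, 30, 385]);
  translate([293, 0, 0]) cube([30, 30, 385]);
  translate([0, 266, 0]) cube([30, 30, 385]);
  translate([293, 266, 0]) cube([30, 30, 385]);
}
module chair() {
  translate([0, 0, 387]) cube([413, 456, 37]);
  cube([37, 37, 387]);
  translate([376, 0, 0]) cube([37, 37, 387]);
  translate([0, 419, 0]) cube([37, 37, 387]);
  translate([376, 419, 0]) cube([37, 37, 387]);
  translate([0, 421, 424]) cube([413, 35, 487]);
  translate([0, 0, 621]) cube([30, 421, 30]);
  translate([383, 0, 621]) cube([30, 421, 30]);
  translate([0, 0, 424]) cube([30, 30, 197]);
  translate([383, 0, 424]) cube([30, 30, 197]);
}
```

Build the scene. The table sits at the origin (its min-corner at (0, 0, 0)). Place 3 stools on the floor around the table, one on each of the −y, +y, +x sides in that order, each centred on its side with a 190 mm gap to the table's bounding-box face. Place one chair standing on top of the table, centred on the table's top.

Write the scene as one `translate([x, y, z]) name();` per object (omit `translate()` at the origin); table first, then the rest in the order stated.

table();
translate([466, -486, 0]) stool();
translate([466, 906, 0]) stool();
translate([1445, 210, 0]) stool();
translate([421, 130, 722]) chair();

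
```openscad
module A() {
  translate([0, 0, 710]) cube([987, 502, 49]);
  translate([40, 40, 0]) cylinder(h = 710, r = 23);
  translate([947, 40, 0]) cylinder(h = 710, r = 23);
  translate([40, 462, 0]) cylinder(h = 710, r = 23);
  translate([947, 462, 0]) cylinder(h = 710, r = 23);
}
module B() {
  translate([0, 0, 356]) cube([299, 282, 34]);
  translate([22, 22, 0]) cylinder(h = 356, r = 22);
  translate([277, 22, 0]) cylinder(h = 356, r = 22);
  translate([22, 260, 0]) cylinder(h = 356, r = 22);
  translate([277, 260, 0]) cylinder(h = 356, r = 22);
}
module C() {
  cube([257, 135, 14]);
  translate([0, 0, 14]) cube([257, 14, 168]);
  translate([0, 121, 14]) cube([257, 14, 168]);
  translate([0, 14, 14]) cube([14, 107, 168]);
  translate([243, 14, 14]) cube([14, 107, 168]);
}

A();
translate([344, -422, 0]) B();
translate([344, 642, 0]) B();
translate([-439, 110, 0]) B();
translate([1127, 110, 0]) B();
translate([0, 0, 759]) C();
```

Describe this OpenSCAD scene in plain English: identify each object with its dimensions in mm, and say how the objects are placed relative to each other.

A is a table: top 987 mm (x) × 502 mm (y), 49 mm thick, upper face at z = 759 mm, on four round legs of 46 mm diameter, each leg's bounding box inset 17 mm from the nearest pair of top edges, running from z = 0 to the bottom of the top.

B is a simple wooden stool: a rectangular seat 299 mm (x) by 282 mm (y), 34 mm thick, top face at z = 390 mm, on four round legs, each 44 mm in diameter. The legs rest on z = 0, each leg's axis is inset half a diameter from the nearest pair of seat edges (so the leg's bounding box is flush with the corner).

C is an open storage box with external size 257×135×182 mm and wall thickness 14 mm (the base is also 14 mm thick). The base covers the whole footprint; the four walls stand on the base, with the y-facing walls full-width and the x-facing walls fitting between their inner faces.

Four stools sit around the table at the −y, +y, −x, +x sides. The open box is on top of the table.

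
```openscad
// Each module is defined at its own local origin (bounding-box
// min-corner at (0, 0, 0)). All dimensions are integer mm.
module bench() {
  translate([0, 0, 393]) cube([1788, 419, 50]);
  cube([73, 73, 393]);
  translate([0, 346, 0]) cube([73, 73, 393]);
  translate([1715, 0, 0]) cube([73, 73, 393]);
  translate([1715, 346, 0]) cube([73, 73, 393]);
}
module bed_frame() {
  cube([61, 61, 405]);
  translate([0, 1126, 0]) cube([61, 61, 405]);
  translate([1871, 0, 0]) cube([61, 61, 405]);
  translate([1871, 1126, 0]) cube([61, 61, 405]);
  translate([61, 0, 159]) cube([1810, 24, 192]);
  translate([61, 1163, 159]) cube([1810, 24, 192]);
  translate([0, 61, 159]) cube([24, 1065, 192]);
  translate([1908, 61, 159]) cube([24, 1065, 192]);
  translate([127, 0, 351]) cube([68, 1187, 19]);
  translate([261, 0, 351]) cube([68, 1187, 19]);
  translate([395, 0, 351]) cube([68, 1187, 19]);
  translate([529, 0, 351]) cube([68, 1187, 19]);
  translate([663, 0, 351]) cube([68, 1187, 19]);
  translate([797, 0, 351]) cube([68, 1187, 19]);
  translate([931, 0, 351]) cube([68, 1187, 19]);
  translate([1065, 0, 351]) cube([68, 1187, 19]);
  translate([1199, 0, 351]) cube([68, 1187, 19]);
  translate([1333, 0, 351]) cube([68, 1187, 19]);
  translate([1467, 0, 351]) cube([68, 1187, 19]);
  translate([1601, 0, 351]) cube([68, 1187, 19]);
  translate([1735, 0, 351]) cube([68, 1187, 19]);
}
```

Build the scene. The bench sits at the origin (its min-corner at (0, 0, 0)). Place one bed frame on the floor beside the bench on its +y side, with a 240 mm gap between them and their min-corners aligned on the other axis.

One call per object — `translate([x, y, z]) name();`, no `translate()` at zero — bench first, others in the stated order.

bench();
translate([0, 659, 0]) bed_frame();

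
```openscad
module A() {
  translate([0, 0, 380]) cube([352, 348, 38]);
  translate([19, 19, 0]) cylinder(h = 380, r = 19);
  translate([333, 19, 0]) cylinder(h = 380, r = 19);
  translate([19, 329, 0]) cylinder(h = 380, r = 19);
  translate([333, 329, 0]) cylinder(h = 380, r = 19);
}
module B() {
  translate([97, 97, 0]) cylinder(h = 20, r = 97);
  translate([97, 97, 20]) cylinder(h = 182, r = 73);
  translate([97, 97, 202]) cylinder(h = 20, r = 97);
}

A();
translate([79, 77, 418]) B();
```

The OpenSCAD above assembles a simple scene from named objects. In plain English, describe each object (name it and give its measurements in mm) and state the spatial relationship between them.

A is a four-legged stool. The seat is a 352×348×38 mm slab whose top surface is at z = 418 mm; four round legs, each 38 mm in diameter, run from the floor (z = 0) to the underside of the seat, each leg's axis is inset half a diameter from the nearest pair of seat edges (so the leg's bounding box is flush with the corner).

B is a spool: two coaxial disc flanges of radius 97 mm and thickness 20 mm, joined by a core cylinder of radius 73 mm and height 182 mm. The lower flange rests on z = 0 and the three cylinders share a vertical axis.

The spool is on top of the stool, centred.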